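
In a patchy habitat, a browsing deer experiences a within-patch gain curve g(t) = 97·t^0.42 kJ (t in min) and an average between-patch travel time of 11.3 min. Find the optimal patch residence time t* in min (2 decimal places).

8.18 min

Optimal t* satisfies g'(t*) = g(t*)/(T + t*).
g'(t) = 0.42·97·t^-0.58. Setting 0.42·97·t^-0.58 = 97·t^0.42/(11.3+t) gives 0.42(11.3+t) = t, so 0.58·t = 0.42×11.3.
t* = 0.42×11.3/0.58 = 8.183 min.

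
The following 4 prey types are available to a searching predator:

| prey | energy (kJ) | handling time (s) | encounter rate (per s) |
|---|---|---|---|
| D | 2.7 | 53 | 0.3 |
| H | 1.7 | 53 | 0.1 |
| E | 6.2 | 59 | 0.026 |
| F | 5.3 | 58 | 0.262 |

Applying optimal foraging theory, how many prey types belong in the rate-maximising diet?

2

Rank by E/h (kJ/s): E 0.105, F 0.0914, D 0.0509, H 0.0321. Include each in turn until the next type's E/h falls below the running intake rate.
Rate on top 1: 0.06361. F: 0.0914 > 0.06361 → include.
Rate on top 2: 0.08741. D: 0.0509 < 0.08741 → exclude; stop.
Optimal diet: E, F — 2 of 4 types.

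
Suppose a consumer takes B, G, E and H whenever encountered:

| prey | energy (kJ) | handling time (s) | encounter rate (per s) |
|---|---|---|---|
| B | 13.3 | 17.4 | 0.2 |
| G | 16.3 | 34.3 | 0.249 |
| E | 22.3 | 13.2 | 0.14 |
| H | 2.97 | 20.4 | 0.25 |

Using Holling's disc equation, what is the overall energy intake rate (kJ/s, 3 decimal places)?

R = Σλ_iE_i / (1 + Σλ_ih_i)
Numerator: 0.2×13.3 + 0.249×16.3 + 0.14×22.3 + 0.25×2.97 = 10.58
Denominator: 1 + 0.2×17.4 + 0.249×34.3 + 0.14×13.2 + 0.25×20.4 = 19.97
R = 10.58/19.97 = 0.53 kJ/s

0.530 kJ/s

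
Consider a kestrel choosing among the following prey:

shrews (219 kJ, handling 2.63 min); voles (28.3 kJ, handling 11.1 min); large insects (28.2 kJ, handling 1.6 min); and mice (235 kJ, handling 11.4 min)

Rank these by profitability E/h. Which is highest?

shrews

Profitability E/h (kJ/min): shrews = 219/2.63 = 83.3, voles = 28.3/11.1 = 2.55, large insects = 28.2/1.6 = 17.6, mice = 235/11.4 = 20.6.
Ranked: shrews > mice > large insects > voles.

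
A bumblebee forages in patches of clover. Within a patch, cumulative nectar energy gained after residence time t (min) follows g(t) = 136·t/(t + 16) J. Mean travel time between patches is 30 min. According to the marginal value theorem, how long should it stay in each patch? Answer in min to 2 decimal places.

Optimal t* satisfies g'(t*) = g(t*)/(T + t*).
g'(t) = 136·16/(t + 16)². Setting 136·16/(t+16)² = 136t/[(t+16)(30+t)] gives 16(30+t) = t(t+16), so t² = 16×30 = 480.
t* = √480 = 21.91 min.

21.91 min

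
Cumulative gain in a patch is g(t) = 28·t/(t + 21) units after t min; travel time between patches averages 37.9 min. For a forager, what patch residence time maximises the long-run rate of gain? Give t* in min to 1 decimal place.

By the marginal value theorem, leave when the instantaneous gain rate g'(t) equals the habitat-wide average g(t)/(T + t).
g'(t) = 28·21/(t + 21)². Setting 28·21/(t+21)² = 28t/[(t+21)(37.9+t)] gives 21(37.9+t) = t(t+21), so t² = 21×37.9 = 795.9.
t* = √795.9 = 28.21 min.

28.2 min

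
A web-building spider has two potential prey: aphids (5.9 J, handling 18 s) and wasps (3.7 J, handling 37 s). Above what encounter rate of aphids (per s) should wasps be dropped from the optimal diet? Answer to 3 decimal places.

0.024 per s

The zero-one rule: include wasps iff E₂/h₂ > λE₁/(1+λh₁). Equality gives the switch point.
λE₁h₂ = E₂ + λE₂h₁ ⇒ λ = E₂/(E₁h₂ − E₂h₁) = 3.7/(218.3 − 66.6) = 0.02439 per s.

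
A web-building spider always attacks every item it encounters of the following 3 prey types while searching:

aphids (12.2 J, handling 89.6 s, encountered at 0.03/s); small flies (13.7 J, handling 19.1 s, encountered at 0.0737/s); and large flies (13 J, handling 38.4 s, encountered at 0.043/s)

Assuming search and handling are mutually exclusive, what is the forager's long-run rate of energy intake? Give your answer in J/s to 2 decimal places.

R = Σλ_iE_i / (1 + Σλ_ih_i)
Numerator: 0.03×12.2 + 0.0737×13.7 + 0.043×13 = 1.935
Denominator: 1 + 0.03×89.6 + 0.0737×19.1 + 0.043×38.4 = 6.747
R = 1.935/6.747 = 0.2868 J/s

0.29 J/s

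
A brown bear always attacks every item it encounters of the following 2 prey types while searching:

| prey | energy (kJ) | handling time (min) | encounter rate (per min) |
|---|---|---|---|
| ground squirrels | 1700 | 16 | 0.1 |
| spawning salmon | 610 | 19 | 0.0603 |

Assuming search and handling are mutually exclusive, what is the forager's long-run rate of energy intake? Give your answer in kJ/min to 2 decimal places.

55.21 kJ/min

R = (0.1×1700 + 0.0603×610) / (1 + 0.1×16 + 0.0603×19) = 206.8/3.746 = 55.21 kJ/min.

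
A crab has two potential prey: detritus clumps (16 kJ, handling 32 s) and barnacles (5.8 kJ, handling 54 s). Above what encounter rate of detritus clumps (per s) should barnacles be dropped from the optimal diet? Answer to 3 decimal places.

At the threshold, the rate on detritus clumps alone equals the profitability of barnacles: λ·16/(1 + λ·32) = 5.8/54 = 0.1074.
Rearranging, λ(16 − 0.1074×32) = 0.1074, so λ = 0.1074/12.56 = 0.00855 per s.

0.009 per s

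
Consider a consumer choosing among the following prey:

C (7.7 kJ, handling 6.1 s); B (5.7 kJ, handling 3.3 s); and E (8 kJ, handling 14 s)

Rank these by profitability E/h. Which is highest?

Profitability E/h (kJ/s): C = 7.7/6.1 = 1.26, B = 5.7/3.3 = 1.73, E = 8/14 = 0.571.
Ranked: B > C > E.

B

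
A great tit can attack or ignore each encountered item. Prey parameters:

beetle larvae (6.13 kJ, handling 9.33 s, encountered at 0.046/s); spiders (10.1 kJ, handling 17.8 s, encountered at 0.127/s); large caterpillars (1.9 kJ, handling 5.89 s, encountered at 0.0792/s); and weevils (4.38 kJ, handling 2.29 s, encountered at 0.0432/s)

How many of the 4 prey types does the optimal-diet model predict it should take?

Profitabilities (E/h, kJ/s): weevils 1.91, beetle larvae 0.657, spiders 0.567, large caterpillars 0.323. Add prey in this order while the next type's profitability exceeds the intake rate on those already taken.
Rate on top 1: 0.1722. beetle larvae: 0.657 > 0.1722 → include.
Rate on top 2: 0.3084. spiders: 0.567 > 0.3084 → include.
Rate on top 3: 0.4629. large caterpillars: 0.323 < 0.4629 → exclude; stop.
Optimal diet: weevils, beetle larvae, spiders — 3 of 4 types.

3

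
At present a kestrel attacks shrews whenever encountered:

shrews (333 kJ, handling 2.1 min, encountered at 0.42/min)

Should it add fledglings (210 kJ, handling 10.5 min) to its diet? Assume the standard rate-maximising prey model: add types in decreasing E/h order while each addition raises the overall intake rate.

Intake rate on the current diet: R = (0.42×333) / (1 + 0.42×2.1) = 139.9/1.882 = 74.31 kJ/min.
fledglings: E/h = 210/10.5 = 20 kJ/min.
Since 20 < R, time spent handling fledglings is better spent searching.

No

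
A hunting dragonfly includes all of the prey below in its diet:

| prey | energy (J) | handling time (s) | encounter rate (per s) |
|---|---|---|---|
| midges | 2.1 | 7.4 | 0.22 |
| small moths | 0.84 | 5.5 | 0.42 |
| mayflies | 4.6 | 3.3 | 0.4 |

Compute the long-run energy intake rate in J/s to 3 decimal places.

0.424 J/s

Energy encountered per unit search time: 0.22×2.1 + 0.42×0.84 + 0.4×4.6 = 2.655 J/s.
Handling time per unit search time: 0.22×7.4 + 0.42×5.5 + 0.4×3.3 = 5.258.
Rate = 2.655/(1 + 5.258) = 0.4242 J/s.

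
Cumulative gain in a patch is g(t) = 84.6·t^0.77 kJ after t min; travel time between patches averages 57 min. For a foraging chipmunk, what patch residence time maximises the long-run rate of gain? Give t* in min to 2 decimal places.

By the marginal value theorem, leave when the instantaneous gain rate g'(t) equals the habitat-wide average g(t)/(T + t).
g'(t) = 0.77·84.6·t^-0.23. Setting 0.77·84.6·t^-0.23 = 84.6·t^0.77/(57+t) gives 0.77(57+t) = t, so 0.23·t = 0.77×57.
t* = 0.77×57/0.23 = 190.8 min.

190.83 min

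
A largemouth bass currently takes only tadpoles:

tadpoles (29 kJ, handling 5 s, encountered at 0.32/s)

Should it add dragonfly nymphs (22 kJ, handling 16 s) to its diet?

On tadpoles alone, R = ΣλE/(1+Σλh) = 9.28/2.6 = 3.569 kJ/s.
dragonfly nymphs: E/h = 22/16 = 1.375 kJ/s.
1.375 < 3.569, so adding dragonfly nymphs would lower the average — exclude it.

No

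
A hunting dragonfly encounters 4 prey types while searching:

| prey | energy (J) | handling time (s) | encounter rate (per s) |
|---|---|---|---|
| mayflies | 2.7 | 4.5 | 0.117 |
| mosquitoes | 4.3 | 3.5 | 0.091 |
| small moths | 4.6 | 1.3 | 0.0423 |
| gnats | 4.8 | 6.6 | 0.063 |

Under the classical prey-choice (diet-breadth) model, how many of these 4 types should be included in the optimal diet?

Profitabilities (E/h, J/s): small moths 3.54, mosquitoes 1.23, gnats 0.727, mayflies 0.6. Add prey in this order while the next type's profitability exceeds the intake rate on those already taken.
Rate on top 1: 0.1844. mosquitoes: 1.23 > 0.1844 → include.
Rate on top 2: 0.4266. gnats: 0.727 > 0.4266 → include.
Rate on top 3: 0.4964. mayflies: 0.6 > 0.4964 → include.
Optimal diet: small moths, mosquitoes, gnats, mayflies — 4 of 4 types.

4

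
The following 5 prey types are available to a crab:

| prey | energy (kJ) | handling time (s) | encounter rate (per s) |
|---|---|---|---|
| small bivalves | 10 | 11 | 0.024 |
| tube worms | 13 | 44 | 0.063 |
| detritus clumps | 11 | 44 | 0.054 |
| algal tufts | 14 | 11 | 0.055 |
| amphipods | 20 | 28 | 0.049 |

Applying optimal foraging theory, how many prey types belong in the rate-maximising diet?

E/h in descending order: algal tufts 1.27, small bivalves 0.909, amphipods 0.714, tube worms 0.295, detritus clumps 0.25 kJ/s. The optimal diet is the largest prefix of this list for which every included type satisfies E_i/h_i > R on the types above it.
Rate on top 1: 0.4798. small bivalves: 0.909 > 0.4798 → include.
Rate on top 2: 0.5404. amphipods: 0.714 > 0.5404 → include.
Rate on top 3: 0.614. tube worms: 0.295 < 0.614 → exclude; stop.
Optimal diet: algal tufts, small bivalves, amphipods — 3 of 5 types.

3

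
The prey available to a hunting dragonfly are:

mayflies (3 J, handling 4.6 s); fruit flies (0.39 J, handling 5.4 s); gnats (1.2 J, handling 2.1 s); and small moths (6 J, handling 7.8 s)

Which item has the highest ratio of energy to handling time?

In descending order of E/h:
small moths: 6/7.8 = 0.769 J/s
mayflies: 3/4.6 = 0.652 J/s
gnats: 1.2/2.1 = 0.571 J/s
fruit flies: 0.39/5.4 = 0.0722 J/s

small moths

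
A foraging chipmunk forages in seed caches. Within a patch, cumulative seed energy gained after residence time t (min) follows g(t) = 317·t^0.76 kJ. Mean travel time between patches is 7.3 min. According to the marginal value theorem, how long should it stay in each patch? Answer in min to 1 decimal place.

By the marginal value theorem, leave when the instantaneous gain rate g'(t) equals the habitat-wide average g(t)/(T + t).
g'(t) = 0.76·317·t^-0.24. Setting 0.76·317·t^-0.24 = 317·t^0.76/(7.3+t) gives 0.76(7.3+t) = t, so 0.24·t = 0.76×7.3.
t* = 0.76×7.3/0.24 = 23.12 min.

23.1 min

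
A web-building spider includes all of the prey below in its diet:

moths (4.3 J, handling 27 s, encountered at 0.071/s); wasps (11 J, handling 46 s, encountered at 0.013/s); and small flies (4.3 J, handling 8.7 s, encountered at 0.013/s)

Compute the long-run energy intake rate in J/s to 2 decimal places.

Energy encountered per unit search time: 0.071×4.3 + 0.013×11 + 0.013×4.3 = 0.5042 J/s.
Handling time per unit search time: 0.071×27 + 0.013×46 + 0.013×8.7 = 2.628.
Rate = 0.5042/(1 + 2.628) = 0.139 J/s.

0.14 J/s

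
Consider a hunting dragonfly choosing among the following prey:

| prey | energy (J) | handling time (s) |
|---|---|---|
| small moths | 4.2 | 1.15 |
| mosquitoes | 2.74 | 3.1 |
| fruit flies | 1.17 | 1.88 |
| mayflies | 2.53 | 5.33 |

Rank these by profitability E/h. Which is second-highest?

mosquitoes

In descending order of E/h:
small moths: 4.2/1.15 = 3.65 J/s
mosquitoes: 2.74/3.1 = 0.884 J/s
fruit flies: 1.17/1.88 = 0.622 J/s
mayflies: 2.53/5.33 = 0.475 J/s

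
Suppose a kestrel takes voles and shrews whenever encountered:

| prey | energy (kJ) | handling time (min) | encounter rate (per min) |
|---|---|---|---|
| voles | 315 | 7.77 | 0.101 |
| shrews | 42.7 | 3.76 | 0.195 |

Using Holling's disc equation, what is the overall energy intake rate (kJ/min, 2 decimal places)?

15.94 kJ/min

Energy encountered per unit search time: 0.101×315 + 0.195×42.7 = 40.14 kJ/min.
Handling time per unit search time: 0.101×7.77 + 0.195×3.76 = 1.518.
Rate = 40.14/(1 + 1.518) = 15.94 kJ/min.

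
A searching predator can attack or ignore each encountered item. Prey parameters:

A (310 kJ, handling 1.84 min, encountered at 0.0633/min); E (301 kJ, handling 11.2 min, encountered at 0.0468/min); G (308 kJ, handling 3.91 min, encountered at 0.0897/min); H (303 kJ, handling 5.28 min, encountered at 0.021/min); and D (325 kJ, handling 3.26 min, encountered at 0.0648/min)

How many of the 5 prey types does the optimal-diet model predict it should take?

4

Rank by E/h (kJ/min): A 168, D 99.7, G 78.8, H 57.4, E 26.9. Include each in turn until the next type's E/h falls below the running intake rate.
Rate on top 1: 17.58. D: 99.7 > 17.58 → include.
Rate on top 2: 30.64. G: 78.8 > 30.64 → include.
Rate on top 3: 40.7. H: 57.4 > 40.7 → include.
Rate on top 4: 41.73. E: 26.9 < 41.73 → exclude; stop.
Optimal diet: A, D, G, H — 4 of 5 types.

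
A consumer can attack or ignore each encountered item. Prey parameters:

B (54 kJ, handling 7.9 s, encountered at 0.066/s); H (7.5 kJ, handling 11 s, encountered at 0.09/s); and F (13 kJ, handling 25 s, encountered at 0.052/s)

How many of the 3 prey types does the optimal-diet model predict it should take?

1

Rank by E/h (kJ/s): B 6.84, H 0.682, F 0.52. Include each in turn until the next type's E/h falls below the running intake rate.
Rate on top 1: 2.343. H: 0.682 < 2.343 → exclude; stop.
Optimal diet: B — 1 of 3 types.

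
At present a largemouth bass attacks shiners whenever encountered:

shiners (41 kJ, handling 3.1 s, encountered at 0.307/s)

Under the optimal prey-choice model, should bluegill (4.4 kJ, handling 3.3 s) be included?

Intake rate on the current diet: R = (0.307×41) / (1 + 0.307×3.1) = 12.59/1.952 = 6.449 kJ/s.
Profitability of bluegill: 4.4/3.3 = 1.333 kJ/s.
1.333 < 6.449, so adding bluegill would lower the average — exclude it.

No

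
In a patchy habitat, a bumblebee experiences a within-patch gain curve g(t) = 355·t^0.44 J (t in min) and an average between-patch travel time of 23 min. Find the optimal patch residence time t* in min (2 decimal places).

Maximise g(t)/(T+t): set derivative to zero → g'(t)(T+t) = g(t).
g'(t) = 0.44·355·t^-0.56. Setting 0.44·355·t^-0.56 = 355·t^0.44/(23+t) gives 0.44(23+t) = t, so 0.56·t = 0.44×23.
t* = 0.44×23/0.56 = 18.07 min.

18.07 min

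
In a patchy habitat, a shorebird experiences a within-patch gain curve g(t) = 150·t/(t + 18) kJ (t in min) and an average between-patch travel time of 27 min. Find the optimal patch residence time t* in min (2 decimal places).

Optimal t* satisfies g'(t*) = g(t*)/(T + t*).
g'(t) = 150·18/(t + 18)². Setting 150·18/(t+18)² = 150t/[(t+18)(27+t)] gives 18(27+t) = t(t+18), so t² = 18×27 = 486.
t* = √486 = 22.05 min.

22.05 min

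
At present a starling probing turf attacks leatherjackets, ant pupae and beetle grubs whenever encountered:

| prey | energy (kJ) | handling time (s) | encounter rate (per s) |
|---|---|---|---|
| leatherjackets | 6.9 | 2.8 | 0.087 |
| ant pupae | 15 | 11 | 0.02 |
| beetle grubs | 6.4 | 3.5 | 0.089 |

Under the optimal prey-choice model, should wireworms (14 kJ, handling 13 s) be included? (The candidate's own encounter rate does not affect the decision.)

Current rate: (0.087×6.9 + 0.02×15 + 0.089×6.4)/(1 + 0.087×2.8 + 0.02×11 + 0.089×3.5) = 0.8281 kJ/s.
Profitability of wireworms: 14/13 = 1.077 kJ/s.
1.077 > 0.8281, so adding wireworms raises the average — include it.

Yes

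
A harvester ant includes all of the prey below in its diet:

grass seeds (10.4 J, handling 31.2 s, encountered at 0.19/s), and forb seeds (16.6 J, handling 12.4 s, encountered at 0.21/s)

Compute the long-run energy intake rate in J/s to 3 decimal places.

Energy encountered per unit search time: 0.19×10.4 + 0.21×16.6 = 5.462 J/s.
Handling time per unit search time: 0.19×31.2 + 0.21×12.4 = 8.532.
Rate = 5.462/(1 + 8.532) = 0.573 J/s.

0.573 J/s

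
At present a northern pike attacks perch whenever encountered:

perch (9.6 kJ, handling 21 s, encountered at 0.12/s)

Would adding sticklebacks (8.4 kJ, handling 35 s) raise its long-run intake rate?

On perch alone, R = ΣλE/(1+Σλh) = 1.152/3.52 = 0.3273 kJ/s.
sticklebacks: E/h = 8.4/35 = 0.24 kJ/s.
0.24 < 0.3273, so adding sticklebacks would lower the average — exclude it.

No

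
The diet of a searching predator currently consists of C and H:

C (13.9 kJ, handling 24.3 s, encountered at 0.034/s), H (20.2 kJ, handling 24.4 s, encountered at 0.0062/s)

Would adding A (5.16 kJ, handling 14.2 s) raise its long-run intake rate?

Yes

Intake rate on the current diet: R = (0.034×13.9 + 0.0062×20.2) / (1 + 0.034×24.3 + 0.0062×24.4) = 0.5978/1.977 = 0.3023 kJ/s.
Profitability of A: 5.16/14.2 = 0.3634 kJ/s.
0.3634 > 0.3023, so adding A raises the average — include it.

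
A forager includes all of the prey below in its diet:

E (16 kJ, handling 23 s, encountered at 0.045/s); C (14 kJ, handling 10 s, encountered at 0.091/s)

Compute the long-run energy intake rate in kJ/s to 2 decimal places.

R = (0.045×16 + 0.091×14) / (1 + 0.045×23 + 0.091×10) = 1.994/2.945 = 0.6771 kJ/s.

0.68 kJ/s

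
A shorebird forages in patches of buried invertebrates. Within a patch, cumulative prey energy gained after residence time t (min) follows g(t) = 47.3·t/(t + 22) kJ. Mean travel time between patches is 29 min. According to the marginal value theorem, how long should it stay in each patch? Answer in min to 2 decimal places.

25.26 min

Optimal t* satisfies g'(t*) = g(t*)/(T + t*).
g'(t) = 47.3·22/(t + 22)². Setting 47.3·22/(t+22)² = 47.3t/[(t+22)(29+t)] gives 22(29+t) = t(t+22), so t² = 22×29 = 638.
t* = √638 = 25.26 min.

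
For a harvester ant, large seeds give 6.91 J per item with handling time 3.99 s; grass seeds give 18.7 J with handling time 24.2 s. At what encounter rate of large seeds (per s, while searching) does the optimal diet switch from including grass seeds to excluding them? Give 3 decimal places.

0.202 per s

The zero-one rule: include grass seeds iff E₂/h₂ > λE₁/(1+λh₁). Equality gives the switch point.
λE₁h₂ = E₂ + λE₂h₁ ⇒ λ = E₂/(E₁h₂ − E₂h₁) = 18.7/(167.2 − 74.61) = 0.2019 per s.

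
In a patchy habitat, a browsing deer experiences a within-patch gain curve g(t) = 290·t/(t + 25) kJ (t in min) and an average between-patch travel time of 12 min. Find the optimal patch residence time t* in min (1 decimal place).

By the marginal value theorem, leave when the instantaneous gain rate g'(t) equals the habitat-wide average g(t)/(T + t).
g'(t) = 290·25/(t + 25)². Setting 290·25/(t+25)² = 290t/[(t+25)(12+t)] gives 25(12+t) = t(t+25), so t² = 25×12 = 300.
t* = √300 = 17.32 min.

17.3 min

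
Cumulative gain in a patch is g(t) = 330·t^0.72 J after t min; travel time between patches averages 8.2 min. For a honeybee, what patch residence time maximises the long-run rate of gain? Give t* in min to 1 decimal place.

21.1 min

By the marginal value theorem, leave when the instantaneous gain rate g'(t) equals the habitat-wide average g(t)/(T + t).
g'(t) = 0.72·330·t^-0.28. Setting 0.72·330·t^-0.28 = 330·t^0.72/(8.2+t) gives 0.72(8.2+t) = t, so 0.28·t = 0.72×8.2.
t* = 0.72×8.2/0.28 = 21.09 min.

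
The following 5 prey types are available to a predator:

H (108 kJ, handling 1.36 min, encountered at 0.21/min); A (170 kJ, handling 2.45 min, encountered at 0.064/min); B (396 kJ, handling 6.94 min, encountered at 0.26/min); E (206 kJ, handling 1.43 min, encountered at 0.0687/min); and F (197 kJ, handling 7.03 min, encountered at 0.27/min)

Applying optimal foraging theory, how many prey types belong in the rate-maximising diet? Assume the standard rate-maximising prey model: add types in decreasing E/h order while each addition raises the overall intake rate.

4

E/h in descending order: E 144, H 79.4, A 69.4, B 57.1, F 28 kJ/min. The optimal diet is the largest prefix of this list for which every included type satisfies E_i/h_i > R on the types above it.
Rate on top 1: 12.89. H: 79.4 > 12.89 → include.
Rate on top 2: 26.62. A: 69.4 > 26.62 → include.
Rate on top 3: 30.97. B: 57.1 > 30.97 → include.
Rate on top 4: 45.04. F: 28 < 45.04 → exclude; stop.
Optimal diet: E, H, A, B — 4 of 5 types.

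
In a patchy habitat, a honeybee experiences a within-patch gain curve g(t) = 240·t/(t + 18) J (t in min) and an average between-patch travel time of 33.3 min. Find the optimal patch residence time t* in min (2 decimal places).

24.48 min

Maximise g(t)/(T+t): set derivative to zero → g'(t)(T+t) = g(t).
g'(t) = 240·18/(t + 18)². Setting 240·18/(t+18)² = 240t/[(t+18)(33.3+t)] gives 18(33.3+t) = t(t+18), so t² = 18×33.3 = 599.4.
t* = √599.4 = 24.48 min.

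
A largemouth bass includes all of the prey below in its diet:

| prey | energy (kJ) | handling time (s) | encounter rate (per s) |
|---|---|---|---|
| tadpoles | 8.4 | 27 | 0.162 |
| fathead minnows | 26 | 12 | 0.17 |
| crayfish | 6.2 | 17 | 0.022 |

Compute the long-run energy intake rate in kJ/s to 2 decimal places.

R = Σλ_iE_i / (1 + Σλ_ih_i)
Numerator: 0.162×8.4 + 0.17×26 + 0.022×6.2 = 5.917
Denominator: 1 + 0.162×27 + 0.17×12 + 0.022×17 = 7.788
R = 5.917/7.788 = 0.7598 kJ/s

0.76 kJ/s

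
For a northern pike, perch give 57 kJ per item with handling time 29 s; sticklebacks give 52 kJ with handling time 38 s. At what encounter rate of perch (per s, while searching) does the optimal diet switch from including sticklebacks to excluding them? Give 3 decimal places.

0.079 per s

Drop sticklebacks once their profitability E₂/h₂ falls below the rate achievable on perch alone: E₂/h₂ = λE₁/(1 + λh₁).
Solve for λ: λE₁h₂ = E₂(1 + λh₁) → λ(E₁h₂ − E₂h₁) = E₂ → λ = E₂/(E₁h₂ − E₂h₁).
λ = 52/(57×38 − 52×29) = 52/658 = 0.07903 per s.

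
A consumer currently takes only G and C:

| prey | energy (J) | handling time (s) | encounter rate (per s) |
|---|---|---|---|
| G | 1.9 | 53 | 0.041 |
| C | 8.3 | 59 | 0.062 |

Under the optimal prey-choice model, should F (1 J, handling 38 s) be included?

Current rate: (0.041×1.9 + 0.062×8.3)/(1 + 0.041×53 + 0.062×59) = 0.08674 J/s.
Profitability of F: 1/38 = 0.02632 J/s.
Since 0.02632 < R, time spent handling F is better spent searching.

No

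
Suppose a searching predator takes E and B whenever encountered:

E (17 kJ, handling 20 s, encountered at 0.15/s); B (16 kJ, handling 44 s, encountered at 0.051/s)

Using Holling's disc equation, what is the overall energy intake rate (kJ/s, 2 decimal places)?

0.54 kJ/s

R = Σλ_iE_i / (1 + Σλ_ih_i)
Numerator: 0.15×17 + 0.051×16 = 3.366
Denominator: 1 + 0.15×20 + 0.051×44 = 6.244
R = 3.366/6.244 = 0.5391 kJ/s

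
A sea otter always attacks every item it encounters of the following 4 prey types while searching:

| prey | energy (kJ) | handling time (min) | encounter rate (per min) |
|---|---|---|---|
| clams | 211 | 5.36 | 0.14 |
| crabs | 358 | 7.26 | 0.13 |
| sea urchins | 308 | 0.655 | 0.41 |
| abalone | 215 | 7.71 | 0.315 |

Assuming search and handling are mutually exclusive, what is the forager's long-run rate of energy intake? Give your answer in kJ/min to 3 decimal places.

50.096 kJ/min

R = (0.14×211 + 0.13×358 + 0.41×308 + 0.315×215) / (1 + 0.14×5.36 + 0.13×7.26 + 0.41×0.655 + 0.315×7.71) = 270.1/5.391 = 50.1 kJ/min.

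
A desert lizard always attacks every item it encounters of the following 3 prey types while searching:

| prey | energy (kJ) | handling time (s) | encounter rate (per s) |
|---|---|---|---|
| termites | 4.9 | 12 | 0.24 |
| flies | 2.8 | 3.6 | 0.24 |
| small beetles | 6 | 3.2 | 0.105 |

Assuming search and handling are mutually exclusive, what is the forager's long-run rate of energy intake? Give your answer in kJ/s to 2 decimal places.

R = Σλ_iE_i / (1 + Σλ_ih_i)
Numerator: 0.24×4.9 + 0.24×2.8 + 0.105×6 = 2.478
Denominator: 1 + 0.24×12 + 0.24×3.6 + 0.105×3.2 = 5.08
R = 2.478/5.08 = 0.4878 kJ/s

0.49 kJ/s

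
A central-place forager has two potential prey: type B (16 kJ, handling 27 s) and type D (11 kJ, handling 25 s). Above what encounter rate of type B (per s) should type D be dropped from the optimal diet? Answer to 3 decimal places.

The zero-one rule: include type D iff E₂/h₂ > λE₁/(1+λh₁). Equality gives the switch point.
λE₁h₂ = E₂ + λE₂h₁ ⇒ λ = E₂/(E₁h₂ − E₂h₁) = 11/(400 − 297) = 0.1068 per s.

0.107 per s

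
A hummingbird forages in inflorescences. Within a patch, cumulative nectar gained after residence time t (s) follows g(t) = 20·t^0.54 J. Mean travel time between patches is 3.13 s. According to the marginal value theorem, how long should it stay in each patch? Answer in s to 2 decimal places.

Optimal t* satisfies g'(t*) = g(t*)/(T + t*).
g'(t) = 0.54·20·t^-0.46. Setting 0.54·20·t^-0.46 = 20·t^0.54/(3.13+t) gives 0.54(3.13+t) = t, so 0.46·t = 0.54×3.13.
t* = 0.54×3.13/0.46 = 3.674 s.

3.67 s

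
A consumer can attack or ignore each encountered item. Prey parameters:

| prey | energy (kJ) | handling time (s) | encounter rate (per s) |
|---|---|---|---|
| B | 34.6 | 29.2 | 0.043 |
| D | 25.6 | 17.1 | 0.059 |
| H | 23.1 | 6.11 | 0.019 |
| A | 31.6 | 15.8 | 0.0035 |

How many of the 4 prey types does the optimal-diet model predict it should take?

Rank by E/h (kJ/s): H 3.78, A 2, D 1.5, B 1.18. Include each in turn until the next type's E/h falls below the running intake rate.
Rate on top 1: 0.3932. A: 2 > 0.3932 → include.
Rate on top 2: 0.4691. D: 1.5 > 0.4691 → include.
Rate on top 3: 0.9448. B: 1.18 > 0.9448 → include.
Optimal diet: H, A, D, B — 4 of 4 types.

4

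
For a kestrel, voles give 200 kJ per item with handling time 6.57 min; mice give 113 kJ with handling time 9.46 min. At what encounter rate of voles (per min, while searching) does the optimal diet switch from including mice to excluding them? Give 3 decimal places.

0.098 per min

Drop mice once their profitability E₂/h₂ falls below the rate achievable on voles alone: E₂/h₂ = λE₁/(1 + λh₁).
Solve for λ: λE₁h₂ = E₂(1 + λh₁) → λ(E₁h₂ − E₂h₁) = E₂ → λ = E₂/(E₁h₂ − E₂h₁).
λ = 113/(200×9.46 − 113×6.57) = 113/1150 = 0.0983 per min.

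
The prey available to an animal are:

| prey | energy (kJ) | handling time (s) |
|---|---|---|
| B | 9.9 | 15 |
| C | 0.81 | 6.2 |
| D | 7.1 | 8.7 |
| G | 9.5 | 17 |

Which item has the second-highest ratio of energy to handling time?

B

Profitability E/h (kJ/s): B = 9.9/15 = 0.66, C = 0.81/6.2 = 0.131, D = 7.1/8.7 = 0.816, G = 9.5/17 = 0.559.
Ranked: D > B > G > C.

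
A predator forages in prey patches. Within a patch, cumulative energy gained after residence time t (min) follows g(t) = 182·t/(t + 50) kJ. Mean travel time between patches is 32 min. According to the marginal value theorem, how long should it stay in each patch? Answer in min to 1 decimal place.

40.0 min

Maximise g(t)/(T+t): set derivative to zero → g'(t)(T+t) = g(t).
g'(t) = 182·50/(t + 50)². Setting 182·50/(t+50)² = 182t/[(t+50)(32+t)] gives 50(32+t) = t(t+50), so t² = 50×32 = 1600.
t* = √1600 = 40 min.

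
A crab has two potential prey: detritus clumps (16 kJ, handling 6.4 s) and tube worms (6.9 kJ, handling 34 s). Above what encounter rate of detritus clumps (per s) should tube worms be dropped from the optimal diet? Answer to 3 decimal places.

Drop tube worms once their profitability E₂/h₂ falls below the rate achievable on detritus clumps alone: E₂/h₂ = λE₁/(1 + λh₁).
Solve for λ: λE₁h₂ = E₂(1 + λh₁) → λ(E₁h₂ − E₂h₁) = E₂ → λ = E₂/(E₁h₂ − E₂h₁).
λ = 6.9/(16×34 − 6.9×6.4) = 6.9/499.8 = 0.0138 per s.

0.014 per s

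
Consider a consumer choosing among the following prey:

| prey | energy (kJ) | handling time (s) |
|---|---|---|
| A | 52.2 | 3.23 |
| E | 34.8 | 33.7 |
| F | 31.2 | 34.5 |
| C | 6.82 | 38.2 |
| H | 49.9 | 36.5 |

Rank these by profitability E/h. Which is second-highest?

In descending order of E/h:
A: 52.2/3.23 = 16.2 kJ/s
H: 49.9/36.5 = 1.37 kJ/s
E: 34.8/33.7 = 1.03 kJ/s
F: 31.2/34.5 = 0.904 kJ/s
C: 6.82/38.2 = 0.179 kJ/s

H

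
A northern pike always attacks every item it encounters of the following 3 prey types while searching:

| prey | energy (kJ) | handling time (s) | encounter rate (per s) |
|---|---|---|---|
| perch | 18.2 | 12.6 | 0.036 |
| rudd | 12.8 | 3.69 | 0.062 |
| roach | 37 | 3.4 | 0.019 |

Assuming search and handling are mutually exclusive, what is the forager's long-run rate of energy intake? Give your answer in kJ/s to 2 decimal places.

R = Σλ_iE_i / (1 + Σλ_ih_i)
Numerator: 0.036×18.2 + 0.062×12.8 + 0.019×37 = 2.152
Denominator: 1 + 0.036×12.6 + 0.062×3.69 + 0.019×3.4 = 1.747
R = 2.152/1.747 = 1.232 kJ/s

1.23 kJ/s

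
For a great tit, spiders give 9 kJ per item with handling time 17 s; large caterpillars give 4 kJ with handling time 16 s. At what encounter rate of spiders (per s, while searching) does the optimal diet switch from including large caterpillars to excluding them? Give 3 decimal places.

0.053 per s

At the threshold, the rate on spiders alone equals the profitability of large caterpillars: λ·9/(1 + λ·17) = 4/16 = 0.25.
Rearranging, λ(9 − 0.25×17) = 0.25, so λ = 0.25/4.75 = 0.05263 per s.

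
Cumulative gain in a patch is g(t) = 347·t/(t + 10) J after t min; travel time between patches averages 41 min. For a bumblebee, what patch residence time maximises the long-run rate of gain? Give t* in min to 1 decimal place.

By the marginal value theorem, leave when the instantaneous gain rate g'(t) equals the habitat-wide average g(t)/(T + t).
g'(t) = 347·10/(t + 10)². Setting 347·10/(t+10)² = 347t/[(t+10)(41+t)] gives 10(41+t) = t(t+10), so t² = 10×41 = 410.
t* = √410 = 20.25 min.

20.2 min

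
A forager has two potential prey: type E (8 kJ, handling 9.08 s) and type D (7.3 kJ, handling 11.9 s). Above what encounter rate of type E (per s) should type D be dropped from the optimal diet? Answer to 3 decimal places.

At the threshold, the rate on type E alone equals the profitability of type D: λ·8/(1 + λ·9.08) = 7.3/11.9 = 0.6134.
Rearranging, λ(8 − 0.6134×9.08) = 0.6134, so λ = 0.6134/2.43 = 0.2525 per s.

0.252 per s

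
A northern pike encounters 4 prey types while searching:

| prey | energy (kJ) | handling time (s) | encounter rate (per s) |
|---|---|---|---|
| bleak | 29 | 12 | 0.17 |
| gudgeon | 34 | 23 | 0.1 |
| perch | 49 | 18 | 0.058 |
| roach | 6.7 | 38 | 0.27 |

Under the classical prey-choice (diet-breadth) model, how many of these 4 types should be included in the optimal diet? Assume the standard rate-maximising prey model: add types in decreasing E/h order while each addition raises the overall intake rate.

Profitabilities (E/h, kJ/s): perch 2.72, bleak 2.42, gudgeon 1.48, roach 0.176. Add prey in this order while the next type's profitability exceeds the intake rate on those already taken.
Rate on top 1: 1.39. bleak: 2.42 > 1.39 → include.
Rate on top 2: 1.903. gudgeon: 1.48 < 1.903 → exclude; stop.
Optimal diet: perch, bleak — 2 of 4 types.

2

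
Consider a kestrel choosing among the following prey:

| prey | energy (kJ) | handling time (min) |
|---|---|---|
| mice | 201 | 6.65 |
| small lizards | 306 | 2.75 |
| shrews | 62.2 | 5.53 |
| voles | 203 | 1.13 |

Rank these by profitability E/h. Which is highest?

voles

Profitability E/h (kJ/min): mice = 201/6.65 = 30.2, small lizards = 306/2.75 = 111, shrews = 62.2/5.53 = 11.2, voles = 203/1.13 = 180.
Ranked: voles > small lizards > mice > shrews.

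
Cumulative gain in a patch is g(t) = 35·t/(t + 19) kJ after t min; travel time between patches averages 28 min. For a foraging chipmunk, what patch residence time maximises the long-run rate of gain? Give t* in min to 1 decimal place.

Optimal t* satisfies g'(t*) = g(t*)/(T + t*).
g'(t) = 35·19/(t + 19)². Setting 35·19/(t+19)² = 35t/[(t+19)(28+t)] gives 19(28+t) = t(t+19), so t² = 19×28 = 532.
t* = √532 = 23.07 min.

23.1 min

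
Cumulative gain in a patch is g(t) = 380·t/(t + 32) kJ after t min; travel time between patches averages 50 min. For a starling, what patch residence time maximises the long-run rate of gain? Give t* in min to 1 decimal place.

Optimal t* satisfies g'(t*) = g(t*)/(T + t*).
g'(t) = 380·32/(t + 32)². Setting 380·32/(t+32)² = 380t/[(t+32)(50+t)] gives 32(50+t) = t(t+32), so t² = 32×50 = 1600.
t* = √1600 = 40 min.

40.0 min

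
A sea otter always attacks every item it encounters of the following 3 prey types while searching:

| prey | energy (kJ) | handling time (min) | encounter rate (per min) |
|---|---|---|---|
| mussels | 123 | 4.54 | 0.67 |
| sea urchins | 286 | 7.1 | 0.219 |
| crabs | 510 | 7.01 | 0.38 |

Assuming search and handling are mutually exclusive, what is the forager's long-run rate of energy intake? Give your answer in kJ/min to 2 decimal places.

41.02 kJ/min

R = (0.67×123 + 0.219×286 + 0.38×510) / (1 + 0.67×4.54 + 0.219×7.1 + 0.38×7.01) = 338.8/8.261 = 41.02 kJ/min.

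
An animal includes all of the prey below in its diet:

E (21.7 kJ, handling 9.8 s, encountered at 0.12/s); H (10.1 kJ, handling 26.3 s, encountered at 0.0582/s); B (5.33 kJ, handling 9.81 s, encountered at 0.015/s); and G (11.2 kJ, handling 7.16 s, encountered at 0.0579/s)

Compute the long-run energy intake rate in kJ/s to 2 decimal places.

0.92 kJ/s

R = Σλ_iE_i / (1 + Σλ_ih_i)
Numerator: 0.12×21.7 + 0.0582×10.1 + 0.015×5.33 + 0.0579×11.2 = 3.92
Denominator: 1 + 0.12×9.8 + 0.0582×26.3 + 0.015×9.81 + 0.0579×7.16 = 4.268
R = 3.92/4.268 = 0.9184 kJ/s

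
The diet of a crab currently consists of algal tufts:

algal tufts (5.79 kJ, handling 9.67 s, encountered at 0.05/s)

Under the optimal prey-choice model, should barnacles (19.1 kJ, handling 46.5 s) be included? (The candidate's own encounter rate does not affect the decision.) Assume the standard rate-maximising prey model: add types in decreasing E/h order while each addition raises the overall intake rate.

Yes

On algal tufts alone, R = ΣλE/(1+Σλh) = 0.2895/1.484 = 0.1951 kJ/s.
Profitability of barnacles: 19.1/46.5 = 0.4108 kJ/s.
Since 0.4108 > R, including barnacles increases the long-run rate.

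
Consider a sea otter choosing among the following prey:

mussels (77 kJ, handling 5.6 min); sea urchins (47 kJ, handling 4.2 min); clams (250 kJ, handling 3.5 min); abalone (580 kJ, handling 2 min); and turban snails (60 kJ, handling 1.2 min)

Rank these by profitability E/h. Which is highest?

In descending order of E/h:
abalone: 580/2 = 290 kJ/min
clams: 250/3.5 = 71.4 kJ/min
turban snails: 60/1.2 = 50 kJ/min
mussels: 77/5.6 = 13.8 kJ/min
sea urchins: 47/4.2 = 11.2 kJ/min

abalone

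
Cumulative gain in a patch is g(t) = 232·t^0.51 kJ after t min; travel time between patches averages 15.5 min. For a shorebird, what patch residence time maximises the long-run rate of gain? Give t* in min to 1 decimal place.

Optimal t* satisfies g'(t*) = g(t*)/(T + t*).
g'(t) = 0.51·232·t^-0.49. Setting 0.51·232·t^-0.49 = 232·t^0.51/(15.5+t) gives 0.51(15.5+t) = t, so 0.49·t = 0.51×15.5.
t* = 0.51×15.5/0.49 = 16.13 min.

16.1 min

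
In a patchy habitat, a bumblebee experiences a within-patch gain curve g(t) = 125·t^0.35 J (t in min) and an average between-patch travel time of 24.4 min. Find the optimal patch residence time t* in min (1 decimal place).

13.1 min

Optimal t* satisfies g'(t*) = g(t*)/(T + t*).
g'(t) = 0.35·125·t^-0.65. Setting 0.35·125·t^-0.65 = 125·t^0.35/(24.4+t) gives 0.35(24.4+t) = t, so 0.65·t = 0.35×24.4.
t* = 0.35×24.4/0.65 = 13.14 min.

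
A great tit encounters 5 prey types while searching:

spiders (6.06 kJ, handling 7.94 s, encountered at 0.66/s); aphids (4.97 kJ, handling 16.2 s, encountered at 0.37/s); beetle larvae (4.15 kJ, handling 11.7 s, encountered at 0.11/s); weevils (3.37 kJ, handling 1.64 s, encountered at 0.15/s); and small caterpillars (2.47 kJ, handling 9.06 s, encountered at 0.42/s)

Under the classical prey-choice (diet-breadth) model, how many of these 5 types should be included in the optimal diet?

E/h in descending order: weevils 2.05, spiders 0.763, beetle larvae 0.355, aphids 0.307, small caterpillars 0.273 kJ/s. The optimal diet is the largest prefix of this list for which every included type satisfies E_i/h_i > R on the types above it.
Rate on top 1: 0.4057. spiders: 0.763 > 0.4057 → include.
Rate on top 2: 0.6945. beetle larvae: 0.355 < 0.6945 → exclude; stop.
Optimal diet: weevils, spiders — 2 of 5 types.

2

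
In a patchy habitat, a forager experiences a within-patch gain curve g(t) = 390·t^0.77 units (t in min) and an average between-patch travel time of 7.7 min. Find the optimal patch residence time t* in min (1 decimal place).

Maximise g(t)/(T+t): set derivative to zero → g'(t)(T+t) = g(t).
g'(t) = 0.77·390·t^-0.23. Setting 0.77·390·t^-0.23 = 390·t^0.77/(7.7+t) gives 0.77(7.7+t) = t, so 0.23·t = 0.77×7.7.
t* = 0.77×7.7/0.23 = 25.78 min.

25.8 min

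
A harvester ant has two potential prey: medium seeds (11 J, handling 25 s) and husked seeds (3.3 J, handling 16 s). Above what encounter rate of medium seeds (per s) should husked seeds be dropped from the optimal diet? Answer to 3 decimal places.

0.035 per s

Drop husked seeds once their profitability E₂/h₂ falls below the rate achievable on medium seeds alone: E₂/h₂ = λE₁/(1 + λh₁).
Solve for λ: λE₁h₂ = E₂(1 + λh₁) → λ(E₁h₂ − E₂h₁) = E₂ → λ = E₂/(E₁h₂ − E₂h₁).
λ = 3.3/(11×16 − 3.3×25) = 3.3/93.5 = 0.03529 per s.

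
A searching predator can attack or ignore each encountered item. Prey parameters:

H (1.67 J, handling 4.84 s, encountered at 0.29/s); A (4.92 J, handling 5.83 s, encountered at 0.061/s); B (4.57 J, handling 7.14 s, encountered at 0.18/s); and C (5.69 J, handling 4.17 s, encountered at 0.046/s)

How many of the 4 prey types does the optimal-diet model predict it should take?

E/h in descending order: C 1.36, A 0.844, B 0.64, H 0.345 J/s. The optimal diet is the largest prefix of this list for which every included type satisfies E_i/h_i > R on the types above it.
Rate on top 1: 0.2196. A: 0.844 > 0.2196 → include.
Rate on top 2: 0.3631. B: 0.64 > 0.3631 → include.
Rate on top 3: 0.4888. H: 0.345 < 0.4888 → exclude; stop.
Optimal diet: C, A, B — 3 of 4 types.

3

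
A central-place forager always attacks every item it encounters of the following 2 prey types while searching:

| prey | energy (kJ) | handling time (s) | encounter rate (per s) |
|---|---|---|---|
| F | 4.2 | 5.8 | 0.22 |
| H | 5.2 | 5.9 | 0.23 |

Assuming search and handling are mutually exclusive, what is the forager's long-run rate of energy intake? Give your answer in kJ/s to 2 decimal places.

R = Σλ_iE_i / (1 + Σλ_ih_i)
Numerator: 0.22×4.2 + 0.23×5.2 = 2.12
Denominator: 1 + 0.22×5.8 + 0.23×5.9 = 3.633
R = 2.12/3.633 = 0.5835 kJ/s

0.58 kJ/s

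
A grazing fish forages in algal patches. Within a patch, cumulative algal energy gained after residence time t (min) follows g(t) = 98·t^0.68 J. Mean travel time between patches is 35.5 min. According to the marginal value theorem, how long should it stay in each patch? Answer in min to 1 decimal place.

By the marginal value theorem, leave when the instantaneous gain rate g'(t) equals the habitat-wide average g(t)/(T + t).
g'(t) = 0.68·98·t^-0.32. Setting 0.68·98·t^-0.32 = 98·t^0.68/(35.5+t) gives 0.68(35.5+t) = t, so 0.32·t = 0.68×35.5.
t* = 0.68×35.5/0.32 = 75.44 min.

75.4 min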